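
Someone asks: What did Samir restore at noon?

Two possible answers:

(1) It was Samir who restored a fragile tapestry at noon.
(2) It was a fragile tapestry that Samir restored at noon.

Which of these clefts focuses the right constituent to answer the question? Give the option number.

The question word "what" targets the direct object.
Option (1) clefts "Samir" — the subject (agent), not what was asked.
Option (2) clefts "a fragile tapestry" — that matches what the question asks about.
So the congruent reply is (2).

2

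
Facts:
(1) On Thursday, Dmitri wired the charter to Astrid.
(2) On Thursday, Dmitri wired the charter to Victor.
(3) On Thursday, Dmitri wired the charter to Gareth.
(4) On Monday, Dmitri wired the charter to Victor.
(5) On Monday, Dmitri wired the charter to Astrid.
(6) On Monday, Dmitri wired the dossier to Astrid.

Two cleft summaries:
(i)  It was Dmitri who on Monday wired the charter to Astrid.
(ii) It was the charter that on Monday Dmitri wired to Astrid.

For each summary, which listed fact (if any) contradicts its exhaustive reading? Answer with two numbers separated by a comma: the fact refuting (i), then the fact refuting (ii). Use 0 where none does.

0, 6

Summary (i) focuses "Dmitri" (the agent); background the charter as thing and Astrid as recipient and on Monday as setting. No fact matches that background with a different agent, so 0.
Summary (ii) focuses "the charter" (the thing); background Dmitri as agent and Astrid as recipient and on Monday as setting. Fact (6) matches that background with thing = the dossier — refutes (ii).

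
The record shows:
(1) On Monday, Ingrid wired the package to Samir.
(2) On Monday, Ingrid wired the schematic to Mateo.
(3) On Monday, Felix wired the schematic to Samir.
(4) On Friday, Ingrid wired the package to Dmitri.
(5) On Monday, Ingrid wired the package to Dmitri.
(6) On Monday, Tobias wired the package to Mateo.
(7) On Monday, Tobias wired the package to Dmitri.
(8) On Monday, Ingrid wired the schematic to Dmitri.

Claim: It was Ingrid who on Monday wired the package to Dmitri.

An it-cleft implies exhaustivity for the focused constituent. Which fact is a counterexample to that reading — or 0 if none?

7

Focus of the cleft: "Ingrid" (the agent). Presupposed background: thing = the package, recipient = Dmitri, setting = on Monday.
Exhaustivity: Ingrid is the only agent satisfying that background.
Fact (7) shares the background but with agent = Tobias; exhaustivity is violated.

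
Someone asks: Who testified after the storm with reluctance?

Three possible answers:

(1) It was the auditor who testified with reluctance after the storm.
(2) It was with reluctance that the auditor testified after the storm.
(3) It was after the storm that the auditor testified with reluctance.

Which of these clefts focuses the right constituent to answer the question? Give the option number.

1

The question word "who" targets the subject (agent).
Option (1) clefts "the auditor" — that matches what the question asks about.
Option (2) clefts "with reluctance" — the manner, not what was asked.
Option (3) clefts "after the storm" — the time, not what was asked.
So the congruent reply is (1).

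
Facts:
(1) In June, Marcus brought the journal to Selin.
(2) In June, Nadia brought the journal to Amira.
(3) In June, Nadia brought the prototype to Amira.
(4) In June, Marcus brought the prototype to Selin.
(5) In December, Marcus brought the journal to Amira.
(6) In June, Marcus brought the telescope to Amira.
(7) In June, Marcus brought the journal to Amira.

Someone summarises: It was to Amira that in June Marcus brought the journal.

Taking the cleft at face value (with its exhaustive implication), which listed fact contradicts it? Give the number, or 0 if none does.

1

The cleft puts "Amira" in focus and presupposes the open proposition with Marcus as agent and the journal as thing and in June as setting.
The exhaustive reading says no other recipient fits that background.
Fact (1) shares the background but with recipient = Selin; exhaustivity is violated.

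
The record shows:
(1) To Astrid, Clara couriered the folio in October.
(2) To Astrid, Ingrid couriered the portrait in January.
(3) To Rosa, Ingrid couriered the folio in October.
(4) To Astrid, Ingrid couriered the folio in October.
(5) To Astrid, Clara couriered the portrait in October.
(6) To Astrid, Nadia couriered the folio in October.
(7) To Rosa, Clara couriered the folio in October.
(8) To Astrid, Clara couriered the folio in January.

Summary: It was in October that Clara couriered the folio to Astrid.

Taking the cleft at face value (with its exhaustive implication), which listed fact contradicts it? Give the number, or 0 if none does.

8

Focus of the cleft: "in October" (the setting). Presupposed background: agent = Clara, thing = the folio, recipient = Astrid.
Exhaustivity: in October is the only setting satisfying that background.
Fact (8) shares the background but with setting = in January; exhaustivity is violated.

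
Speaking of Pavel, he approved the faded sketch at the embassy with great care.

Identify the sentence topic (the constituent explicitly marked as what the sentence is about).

The construction explicitly marks "Pavel" as what the sentence is about — the topic.
The remainder of the clause is the comment (what is said about the topic).

Pavel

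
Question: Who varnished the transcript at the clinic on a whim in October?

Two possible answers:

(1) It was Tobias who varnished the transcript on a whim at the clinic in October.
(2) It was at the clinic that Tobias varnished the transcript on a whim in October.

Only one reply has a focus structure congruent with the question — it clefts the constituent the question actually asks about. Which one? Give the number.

1

The question word "who" targets the subject (agent).
Option (1) clefts "Tobias" — that matches what the question asks about.
Option (2) clefts "at the clinic" — the location, not what was asked.
So the congruent reply is (1).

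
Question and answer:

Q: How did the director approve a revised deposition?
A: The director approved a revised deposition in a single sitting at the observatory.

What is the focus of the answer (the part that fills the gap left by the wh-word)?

The wh-word "how" asks about the manner.
In the answer, "the director" and "a revised deposition" are given — repeated from the question.
"at the observatory" is also new, but it specifies the location, which is not what the question asks about — so it is not the focus.
The constituent filling the manner gap is "in a single sitting"; that is the focus.

in a single sitting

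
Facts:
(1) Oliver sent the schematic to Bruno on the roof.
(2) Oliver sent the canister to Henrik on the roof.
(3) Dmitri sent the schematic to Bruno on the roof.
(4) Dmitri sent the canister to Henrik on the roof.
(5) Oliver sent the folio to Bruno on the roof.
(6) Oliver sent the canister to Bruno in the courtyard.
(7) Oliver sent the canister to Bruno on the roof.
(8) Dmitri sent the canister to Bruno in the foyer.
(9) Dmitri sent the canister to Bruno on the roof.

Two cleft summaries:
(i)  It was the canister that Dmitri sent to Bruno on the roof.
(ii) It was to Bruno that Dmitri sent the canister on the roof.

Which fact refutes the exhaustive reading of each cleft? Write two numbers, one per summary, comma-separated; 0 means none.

3, 4

(i): focus "the canister". Looking for Dmitri as agent and Bruno as recipient and on the roof as setting with some other thing — fact (3) has the schematic there. Refuted.
(ii): focus "Bruno". Looking for Dmitri as agent and the canister as thing and on the roof as setting with some other recipient — fact (4) has Henrik there. Refuted.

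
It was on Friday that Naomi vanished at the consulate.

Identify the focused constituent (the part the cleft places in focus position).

In an it-cleft "It was X that/who ...", the clefted constituent X is the focus; the that/who-clause expresses the presupposed open proposition.
Here the focus is "on Friday". The backgrounded (presupposed) material includes "Naomi" and "at the consulate".

on Friday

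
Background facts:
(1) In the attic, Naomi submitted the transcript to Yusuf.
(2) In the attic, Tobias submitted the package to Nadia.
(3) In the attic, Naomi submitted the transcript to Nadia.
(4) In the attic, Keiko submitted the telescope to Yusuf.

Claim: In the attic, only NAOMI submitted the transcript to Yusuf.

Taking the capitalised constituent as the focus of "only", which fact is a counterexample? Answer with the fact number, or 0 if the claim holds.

0

Focus (in capitals) is "Naomi" — the agent. "Only" excludes alternative agents while holding fixed the transcript as thing and Yusuf as recipient and in the attic as setting.
Every other fact changes something in the background, not just the agent. Nothing refutes the claim.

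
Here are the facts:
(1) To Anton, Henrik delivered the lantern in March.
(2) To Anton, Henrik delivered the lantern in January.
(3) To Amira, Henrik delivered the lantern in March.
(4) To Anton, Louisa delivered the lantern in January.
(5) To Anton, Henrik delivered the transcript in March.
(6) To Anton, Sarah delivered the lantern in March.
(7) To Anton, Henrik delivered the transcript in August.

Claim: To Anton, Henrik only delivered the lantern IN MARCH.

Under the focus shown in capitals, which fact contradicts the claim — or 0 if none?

2

Focus (in capitals) is "in March" — the setting. "Only" excludes alternative settings while holding fixed same agent, thing, recipient (Henrik / the lantern / Anton).
Fact (2) shares the background but differs in setting (in January) — a counterexample.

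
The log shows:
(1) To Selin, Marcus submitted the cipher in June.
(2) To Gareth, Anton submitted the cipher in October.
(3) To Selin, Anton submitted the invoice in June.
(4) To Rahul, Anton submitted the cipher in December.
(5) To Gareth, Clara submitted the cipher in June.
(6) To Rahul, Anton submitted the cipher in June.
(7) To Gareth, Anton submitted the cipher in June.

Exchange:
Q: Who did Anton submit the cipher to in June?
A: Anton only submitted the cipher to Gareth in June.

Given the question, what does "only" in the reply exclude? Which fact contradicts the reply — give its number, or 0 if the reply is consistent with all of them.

Answering "Who did ... to ...?" puts focus on the recipient — here, "Gareth".
"Only" then excludes alternative recipients while the background — Anton as agent and the cipher as thing and in June as setting — is held fixed.
Fact (6) keeps Anton as agent and the cipher as thing and in June as setting but has recipient = Rahul; that refutes the reply.
(Fact (2) would refute a reading with focus on the setting — but that is not what the question asks.)

6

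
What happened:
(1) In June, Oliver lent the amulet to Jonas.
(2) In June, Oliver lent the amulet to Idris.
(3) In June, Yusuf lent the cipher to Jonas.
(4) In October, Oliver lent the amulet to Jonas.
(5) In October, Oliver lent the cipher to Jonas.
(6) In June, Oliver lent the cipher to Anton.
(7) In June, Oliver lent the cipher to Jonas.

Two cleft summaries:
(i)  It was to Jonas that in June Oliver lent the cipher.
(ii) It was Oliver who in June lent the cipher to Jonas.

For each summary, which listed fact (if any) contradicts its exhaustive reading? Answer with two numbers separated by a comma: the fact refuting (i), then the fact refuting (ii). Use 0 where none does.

6, 3

Summary (i) focuses "Jonas" (the recipient); background Oliver as agent and the cipher as thing and in June as setting. Fact (6) matches that background with recipient = Anton — refutes (i).
Summary (ii) focuses "Oliver" (the agent); background the cipher as thing and Jonas as recipient and in June as setting. Fact (3) matches that background with agent = Yusuf — refutes (ii).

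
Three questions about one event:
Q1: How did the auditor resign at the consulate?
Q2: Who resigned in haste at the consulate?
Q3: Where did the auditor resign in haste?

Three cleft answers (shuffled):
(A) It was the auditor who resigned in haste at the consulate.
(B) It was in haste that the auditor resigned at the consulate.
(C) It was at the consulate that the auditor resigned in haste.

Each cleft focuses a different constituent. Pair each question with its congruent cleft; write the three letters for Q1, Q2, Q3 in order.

Q1 asks about the manner; cleft (B) focuses "in haste", which is the manner — so Q1 → B.
Q2 asks about the subject (agent); cleft (A) focuses "the auditor", which is the subject (agent) — so Q2 → A.
Q3 asks about the location; cleft (C) focuses "at the consulate", which is the location — so Q3 → C.
Mapping: Q1→B, Q2→A, Q3→C.

BAC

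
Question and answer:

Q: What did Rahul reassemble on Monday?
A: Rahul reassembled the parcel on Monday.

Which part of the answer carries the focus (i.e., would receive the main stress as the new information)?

the parcel

The wh-word "what" asks about the direct object.
In the answer, "Rahul" and "on Monday" are given — repeated from the question.
The constituent filling the direct object gap is "the parcel"; that is the focus and would carry nuclear stress.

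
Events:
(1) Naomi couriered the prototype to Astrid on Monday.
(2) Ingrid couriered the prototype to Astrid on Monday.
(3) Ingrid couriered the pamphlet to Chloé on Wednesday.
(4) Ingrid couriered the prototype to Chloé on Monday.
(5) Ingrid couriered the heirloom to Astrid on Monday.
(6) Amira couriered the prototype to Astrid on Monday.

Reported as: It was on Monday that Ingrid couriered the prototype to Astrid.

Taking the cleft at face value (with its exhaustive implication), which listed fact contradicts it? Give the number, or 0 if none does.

0

The cleft puts "on Monday" in focus and presupposes the open proposition with same agent, thing, recipient (Ingrid / the prototype / Astrid).
The exhaustive reading says no other setting fits that background.
No listed fact matches the background with a different setting. Exhaustivity holds.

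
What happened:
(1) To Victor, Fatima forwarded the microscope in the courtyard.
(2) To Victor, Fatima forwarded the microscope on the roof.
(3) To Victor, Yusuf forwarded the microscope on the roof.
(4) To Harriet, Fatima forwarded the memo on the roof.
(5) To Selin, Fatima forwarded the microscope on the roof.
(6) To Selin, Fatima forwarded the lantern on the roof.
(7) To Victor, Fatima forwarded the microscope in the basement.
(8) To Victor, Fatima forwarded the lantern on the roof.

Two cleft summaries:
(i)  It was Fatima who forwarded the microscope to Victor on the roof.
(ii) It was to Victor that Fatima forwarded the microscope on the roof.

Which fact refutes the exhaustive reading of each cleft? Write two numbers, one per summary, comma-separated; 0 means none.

3, 5

(i): focus "Fatima". Looking for thing = the microscope, recipient = Victor, setting = on the roof with some other agent — fact (3) has Yusuf there. Refuted.
(ii): focus "Victor". Looking for agent = Fatima, thing = the microscope, setting = on the roof with some other recipient — fact (5) has Selin there. Refuted.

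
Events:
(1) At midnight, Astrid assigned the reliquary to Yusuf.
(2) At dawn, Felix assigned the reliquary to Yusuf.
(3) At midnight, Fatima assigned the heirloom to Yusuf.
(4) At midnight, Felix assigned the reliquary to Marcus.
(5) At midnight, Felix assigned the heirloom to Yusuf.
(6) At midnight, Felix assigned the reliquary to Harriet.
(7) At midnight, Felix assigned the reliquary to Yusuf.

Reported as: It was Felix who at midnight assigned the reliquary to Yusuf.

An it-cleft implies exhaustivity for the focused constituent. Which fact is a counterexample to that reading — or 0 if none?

Focus of the cleft: "Felix" (the agent). Presupposed background: the reliquary as thing and Yusuf as recipient and at midnight as setting.
The exhaustive reading says no other agent fits that background.
Fact (1) shares the background but with agent = Astrid; exhaustivity is violated.

1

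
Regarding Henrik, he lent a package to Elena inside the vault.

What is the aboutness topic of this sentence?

The construction explicitly marks "Henrik" as what the sentence is about — the topic.
The remainder of the clause is the comment (what is said about the topic).

Henrik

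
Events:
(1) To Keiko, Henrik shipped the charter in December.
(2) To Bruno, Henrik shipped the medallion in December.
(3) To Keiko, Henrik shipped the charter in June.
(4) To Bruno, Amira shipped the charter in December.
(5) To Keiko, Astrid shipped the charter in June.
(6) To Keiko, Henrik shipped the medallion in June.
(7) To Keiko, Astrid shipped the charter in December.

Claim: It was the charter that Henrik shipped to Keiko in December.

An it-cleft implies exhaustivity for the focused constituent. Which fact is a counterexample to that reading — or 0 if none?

The cleft puts "the charter" in focus and presupposes the open proposition with same agent, recipient, setting (Henrik / Keiko / in December).
The exhaustive reading says no other thing fits that background.
No listed fact matches the background with a different thing. Exhaustivity holds.

0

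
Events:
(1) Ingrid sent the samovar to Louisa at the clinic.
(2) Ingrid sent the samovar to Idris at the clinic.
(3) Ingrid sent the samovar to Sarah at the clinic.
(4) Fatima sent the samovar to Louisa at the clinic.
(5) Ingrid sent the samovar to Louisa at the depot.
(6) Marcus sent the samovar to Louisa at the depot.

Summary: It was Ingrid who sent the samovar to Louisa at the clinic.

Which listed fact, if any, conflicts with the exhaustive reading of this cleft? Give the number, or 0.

The cleft puts "Ingrid" in focus and presupposes the open proposition with thing = the samovar, recipient = Louisa, setting = at the clinic.
Exhaustivity: Ingrid is the only agent satisfying that background.
But fact (4) also has thing = the samovar, recipient = Louisa, setting = at the clinic, with agent = Fatima — so the exhaustive reading fails.

4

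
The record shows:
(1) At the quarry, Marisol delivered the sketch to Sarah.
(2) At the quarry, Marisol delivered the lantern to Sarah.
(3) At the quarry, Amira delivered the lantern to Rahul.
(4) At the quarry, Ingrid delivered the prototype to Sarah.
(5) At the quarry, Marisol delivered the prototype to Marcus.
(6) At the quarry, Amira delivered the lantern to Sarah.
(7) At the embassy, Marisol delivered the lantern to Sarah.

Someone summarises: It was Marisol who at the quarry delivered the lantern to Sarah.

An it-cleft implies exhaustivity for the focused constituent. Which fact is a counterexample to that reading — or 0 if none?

6

The cleft puts "Marisol" in focus and presupposes the open proposition with thing = the lantern, recipient = Sarah, setting = at the quarry.
The exhaustive reading says no other agent fits that background.
Fact (6) shares the background but with agent = Amira; exhaustivity is violated.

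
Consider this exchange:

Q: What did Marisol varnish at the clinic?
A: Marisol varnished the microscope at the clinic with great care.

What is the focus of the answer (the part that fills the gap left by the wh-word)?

the microscope

The wh-word "what" asks about the direct object.
In the answer, "Marisol" and "at the clinic" are given — repeated from the question.
"with great care" is also new, but it specifies the manner, which is not what the question asks about — so it is not the focus.
The constituent filling the direct object gap is "the microscope"; that is the focus.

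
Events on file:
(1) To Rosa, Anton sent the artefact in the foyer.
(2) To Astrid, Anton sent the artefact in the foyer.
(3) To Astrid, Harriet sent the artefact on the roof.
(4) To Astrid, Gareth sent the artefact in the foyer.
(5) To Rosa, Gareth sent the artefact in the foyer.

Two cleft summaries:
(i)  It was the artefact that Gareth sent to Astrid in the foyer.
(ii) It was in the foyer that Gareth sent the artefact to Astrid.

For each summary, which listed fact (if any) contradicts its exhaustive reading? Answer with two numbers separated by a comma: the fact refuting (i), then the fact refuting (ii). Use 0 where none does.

0, 0

Summary (i) focuses "the artefact" (the thing); background agent = Gareth, recipient = Astrid, setting = in the foyer. No fact matches that background with a different thing, so 0.
Summary (ii) focuses "in the foyer" (the setting); background agent = Gareth, thing = the artefact, recipient = Astrid. No fact matches that background with a different setting, so 0.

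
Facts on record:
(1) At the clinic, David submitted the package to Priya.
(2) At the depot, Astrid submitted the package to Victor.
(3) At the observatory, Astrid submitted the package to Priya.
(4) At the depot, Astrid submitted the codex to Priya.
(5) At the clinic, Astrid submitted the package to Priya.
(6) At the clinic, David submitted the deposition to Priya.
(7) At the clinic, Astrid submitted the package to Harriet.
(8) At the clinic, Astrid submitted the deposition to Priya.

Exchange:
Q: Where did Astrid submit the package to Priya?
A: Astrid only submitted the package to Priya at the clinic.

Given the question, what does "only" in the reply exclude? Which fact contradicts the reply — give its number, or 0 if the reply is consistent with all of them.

The question "Where did ...?" targets the setting, so in the reply the focus falls on "at the clinic".
"Only" then excludes alternative settings while the background — agent = Astrid, thing = the package, recipient = Priya — is held fixed.
Fact (3) keeps agent = Astrid, thing = the package, recipient = Priya but has setting = at the observatory; that refutes the reply.
(Fact (8) would refute a reading with focus on the thing — but that is not what the question asks.)

3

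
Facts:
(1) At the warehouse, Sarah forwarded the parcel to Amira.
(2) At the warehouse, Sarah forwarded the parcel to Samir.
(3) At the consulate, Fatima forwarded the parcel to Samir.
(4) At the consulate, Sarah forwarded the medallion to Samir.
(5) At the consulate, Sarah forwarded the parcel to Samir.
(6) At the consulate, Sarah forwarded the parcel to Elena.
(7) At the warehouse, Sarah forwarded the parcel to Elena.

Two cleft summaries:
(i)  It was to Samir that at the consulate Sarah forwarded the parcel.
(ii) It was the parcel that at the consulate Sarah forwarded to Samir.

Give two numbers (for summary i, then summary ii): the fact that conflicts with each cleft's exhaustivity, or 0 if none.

Summary (i) focuses "Samir" (the recipient); background agent = Sarah, thing = the parcel, setting = at the consulate. Fact (6) matches that background with recipient = Elena — refutes (i).
Summary (ii) focuses "the parcel" (the thing); background agent = Sarah, recipient = Samir, setting = at the consulate. Fact (4) matches that background with thing = the medallion — refutes (ii).

6, 4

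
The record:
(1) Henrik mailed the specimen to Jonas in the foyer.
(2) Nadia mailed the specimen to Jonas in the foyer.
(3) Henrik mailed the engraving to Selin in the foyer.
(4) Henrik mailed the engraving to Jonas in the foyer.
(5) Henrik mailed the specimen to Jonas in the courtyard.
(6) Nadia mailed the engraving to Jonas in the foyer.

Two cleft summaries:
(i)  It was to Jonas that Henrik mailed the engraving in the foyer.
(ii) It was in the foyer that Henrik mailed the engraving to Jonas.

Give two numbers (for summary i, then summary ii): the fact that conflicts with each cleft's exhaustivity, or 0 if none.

Summary (i) focuses "Jonas" (the recipient); background same agent, thing, setting (Henrik / the engraving / in the foyer). Fact (3) matches that background with recipient = Selin — refutes (i).
Summary (ii) focuses "in the foyer" (the setting); background same agent, thing, recipient (Henrik / the engraving / Jonas). No fact matches that background with a different setting, so 0.

3, 0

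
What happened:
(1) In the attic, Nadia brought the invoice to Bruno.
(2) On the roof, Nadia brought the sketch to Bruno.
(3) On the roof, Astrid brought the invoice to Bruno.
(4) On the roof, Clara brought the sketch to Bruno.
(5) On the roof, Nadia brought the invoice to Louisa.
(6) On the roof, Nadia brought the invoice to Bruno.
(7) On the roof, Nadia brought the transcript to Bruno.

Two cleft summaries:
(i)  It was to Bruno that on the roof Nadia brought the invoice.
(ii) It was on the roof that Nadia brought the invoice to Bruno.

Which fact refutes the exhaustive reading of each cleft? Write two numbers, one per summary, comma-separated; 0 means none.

5, 1

(i): focus "Bruno". Looking for Nadia as agent and the invoice as thing and on the roof as setting with some other recipient — fact (5) has Louisa there. Refuted.
(ii): focus "on the roof". Looking for Nadia as agent and the invoice as thing and Bruno as recipient with some other setting — fact (1) has in the attic there. Refuted.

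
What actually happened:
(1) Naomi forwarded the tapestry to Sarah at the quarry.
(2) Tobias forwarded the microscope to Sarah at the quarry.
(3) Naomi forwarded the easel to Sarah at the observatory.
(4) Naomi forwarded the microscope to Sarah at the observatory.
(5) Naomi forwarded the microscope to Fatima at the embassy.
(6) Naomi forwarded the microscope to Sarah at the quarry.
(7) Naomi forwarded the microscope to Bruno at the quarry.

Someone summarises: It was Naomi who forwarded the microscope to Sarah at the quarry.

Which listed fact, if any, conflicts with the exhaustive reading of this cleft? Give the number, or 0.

2

The cleft puts "Naomi" in focus and presupposes the open proposition with thing = the microscope, recipient = Sarah, setting = at the quarry.
The exhaustive reading says no other agent fits that background.
But fact (2) also has thing = the microscope, recipient = Sarah, setting = at the quarry, with agent = Tobias — so the exhaustive reading fails.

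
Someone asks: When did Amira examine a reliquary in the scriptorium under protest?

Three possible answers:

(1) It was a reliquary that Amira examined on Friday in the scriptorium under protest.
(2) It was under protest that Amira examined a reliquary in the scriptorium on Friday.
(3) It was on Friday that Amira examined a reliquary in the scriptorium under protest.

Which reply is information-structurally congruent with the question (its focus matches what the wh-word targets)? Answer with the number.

The question word "when" targets the time.
Option (1) clefts "a reliquary" — the direct object, not what was asked.
Option (2) clefts "under protest" — the manner, not what was asked.
Option (3) clefts "on Friday" — that matches what the question asks about.
So the congruent reply is (3).

3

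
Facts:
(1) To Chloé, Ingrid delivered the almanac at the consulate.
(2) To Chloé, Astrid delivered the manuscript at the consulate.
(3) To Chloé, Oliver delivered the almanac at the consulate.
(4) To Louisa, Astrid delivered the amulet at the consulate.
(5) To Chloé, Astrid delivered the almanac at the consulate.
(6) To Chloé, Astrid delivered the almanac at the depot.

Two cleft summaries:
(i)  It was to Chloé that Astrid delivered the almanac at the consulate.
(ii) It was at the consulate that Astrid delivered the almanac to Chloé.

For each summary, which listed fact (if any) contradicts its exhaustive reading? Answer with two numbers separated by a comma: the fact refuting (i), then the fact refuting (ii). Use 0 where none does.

0, 6

Summary (i) focuses "Chloé" (the recipient); background same agent, thing, setting (Astrid / the almanac / at the consulate). No fact matches that background with a different recipient, so 0.
Summary (ii) focuses "at the consulate" (the setting); background same agent, thing, recipient (Astrid / the almanac / Chloé). Fact (6) matches that background with setting = at the depot — refutes (ii).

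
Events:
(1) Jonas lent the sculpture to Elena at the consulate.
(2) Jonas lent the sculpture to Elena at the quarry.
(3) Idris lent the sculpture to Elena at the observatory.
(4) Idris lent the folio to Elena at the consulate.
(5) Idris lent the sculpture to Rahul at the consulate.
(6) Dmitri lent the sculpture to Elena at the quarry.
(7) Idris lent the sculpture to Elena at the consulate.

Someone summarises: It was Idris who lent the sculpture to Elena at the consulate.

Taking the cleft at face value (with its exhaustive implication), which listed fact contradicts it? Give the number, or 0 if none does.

1

The cleft puts "Idris" in focus and presupposes the open proposition with same thing, recipient, setting (the sculpture / Elena / at the consulate).
Exhaustivity: Idris is the only agent satisfying that background.
Fact (1) shares the background but with agent = Jonas; exhaustivity is violated.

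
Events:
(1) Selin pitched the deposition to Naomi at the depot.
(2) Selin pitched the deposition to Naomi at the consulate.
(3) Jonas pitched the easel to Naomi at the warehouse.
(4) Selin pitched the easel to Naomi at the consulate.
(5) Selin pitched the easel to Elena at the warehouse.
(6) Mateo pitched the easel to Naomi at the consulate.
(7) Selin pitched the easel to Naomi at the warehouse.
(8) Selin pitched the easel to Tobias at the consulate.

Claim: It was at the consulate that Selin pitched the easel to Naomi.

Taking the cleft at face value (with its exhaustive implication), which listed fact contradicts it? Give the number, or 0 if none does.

7

Focus of the cleft: "at the consulate" (the setting). Presupposed background: Selin as agent and the easel as thing and Naomi as recipient.
Exhaustivity: at the consulate is the only setting satisfying that background.
Fact (7) shares the background but with setting = at the warehouse; exhaustivity is violated.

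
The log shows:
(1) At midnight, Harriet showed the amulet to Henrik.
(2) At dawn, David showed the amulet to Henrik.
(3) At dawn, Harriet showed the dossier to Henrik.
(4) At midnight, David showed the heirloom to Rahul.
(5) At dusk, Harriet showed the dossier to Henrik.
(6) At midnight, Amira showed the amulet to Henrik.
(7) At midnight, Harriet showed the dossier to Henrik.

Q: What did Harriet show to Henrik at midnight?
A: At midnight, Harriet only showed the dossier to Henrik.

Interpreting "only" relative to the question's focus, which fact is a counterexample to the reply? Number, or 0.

1

Answering "What did ...?" puts focus on the thing — here, "the dossier".
So "only" ranges over things; the rest (agent = Harriet, recipient = Henrik, setting = at midnight) is presupposed.
Fact (1) shares the background with a different thing (the amulet) — counterexample.
(Fact (3) would refute a reading with focus on the setting — but that is not what the question asks.)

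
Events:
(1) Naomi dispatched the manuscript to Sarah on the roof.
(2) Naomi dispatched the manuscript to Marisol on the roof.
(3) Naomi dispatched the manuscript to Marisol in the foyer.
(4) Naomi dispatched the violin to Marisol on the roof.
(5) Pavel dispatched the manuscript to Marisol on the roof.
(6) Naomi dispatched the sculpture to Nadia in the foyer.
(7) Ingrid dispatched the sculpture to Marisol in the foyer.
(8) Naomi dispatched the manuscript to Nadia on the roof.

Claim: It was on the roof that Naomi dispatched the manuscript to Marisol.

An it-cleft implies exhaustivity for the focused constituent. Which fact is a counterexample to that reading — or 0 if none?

The cleft puts "on the roof" in focus and presupposes the open proposition with agent = Naomi, thing = the manuscript, recipient = Marisol.
Exhaustivity: on the roof is the only setting satisfying that background.
But fact (3) also has agent = Naomi, thing = the manuscript, recipient = Marisol, with setting = in the foyer — so the exhaustive reading fails.

3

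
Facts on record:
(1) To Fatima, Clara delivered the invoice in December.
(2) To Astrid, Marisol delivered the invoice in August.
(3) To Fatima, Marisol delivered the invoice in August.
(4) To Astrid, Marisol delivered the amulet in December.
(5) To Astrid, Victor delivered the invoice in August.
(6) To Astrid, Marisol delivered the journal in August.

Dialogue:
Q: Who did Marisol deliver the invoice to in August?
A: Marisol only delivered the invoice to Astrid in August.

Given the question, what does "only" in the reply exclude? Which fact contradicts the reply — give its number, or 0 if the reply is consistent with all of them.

Answering "Who did ... to ...?" puts focus on the recipient — here, "Astrid".
So "only" ranges over recipients; the rest (agent = Marisol, thing = the invoice, setting = in August) is presupposed.
Fact (3) keeps agent = Marisol, thing = the invoice, setting = in August but has recipient = Fatima; that refutes the reply.
(Fact (6) would refute a reading with focus on the thing — but that is not what the question asks.)

3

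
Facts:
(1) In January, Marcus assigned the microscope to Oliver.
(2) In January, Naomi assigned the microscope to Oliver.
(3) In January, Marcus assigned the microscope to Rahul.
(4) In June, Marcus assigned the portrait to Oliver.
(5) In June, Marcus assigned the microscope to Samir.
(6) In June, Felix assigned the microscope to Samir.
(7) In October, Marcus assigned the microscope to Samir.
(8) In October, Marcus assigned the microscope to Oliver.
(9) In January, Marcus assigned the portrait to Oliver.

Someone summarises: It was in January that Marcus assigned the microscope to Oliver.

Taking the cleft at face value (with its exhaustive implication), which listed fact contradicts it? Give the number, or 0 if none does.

8

The cleft puts "in January" in focus and presupposes the open proposition with same agent, thing, recipient (Marcus / the microscope / Oliver).
Exhaustivity: in January is the only setting satisfying that background.
Fact (8) shares the background but with setting = in October; exhaustivity is violated.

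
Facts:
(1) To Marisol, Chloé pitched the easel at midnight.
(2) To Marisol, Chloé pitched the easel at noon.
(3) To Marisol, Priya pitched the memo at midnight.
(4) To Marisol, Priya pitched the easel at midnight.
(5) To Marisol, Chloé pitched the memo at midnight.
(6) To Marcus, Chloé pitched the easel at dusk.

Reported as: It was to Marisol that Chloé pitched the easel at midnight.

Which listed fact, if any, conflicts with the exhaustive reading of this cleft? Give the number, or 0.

0

Focus of the cleft: "Marisol" (the recipient). Presupposed background: agent = Chloé, thing = the easel, setting = at midnight.
The exhaustive reading says no other recipient fits that background.
Every other fact differs from the presupposition on some backgrounded slot, so none challenges the exhaustivity.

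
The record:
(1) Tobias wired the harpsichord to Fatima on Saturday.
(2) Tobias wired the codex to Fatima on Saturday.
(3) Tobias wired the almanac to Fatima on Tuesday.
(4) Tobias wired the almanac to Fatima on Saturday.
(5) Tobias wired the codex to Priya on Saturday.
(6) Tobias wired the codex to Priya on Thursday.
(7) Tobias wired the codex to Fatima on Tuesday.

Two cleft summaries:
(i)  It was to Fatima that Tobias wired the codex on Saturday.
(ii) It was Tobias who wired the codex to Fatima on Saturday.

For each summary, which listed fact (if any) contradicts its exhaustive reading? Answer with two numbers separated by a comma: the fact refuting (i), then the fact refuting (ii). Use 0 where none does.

(i): focus "Fatima". Looking for agent = Tobias, thing = the codex, setting = on Saturday with some other recipient — fact (5) has Priya there. Refuted.
(ii): focus "Tobias". No fact shares thing = the codex, recipient = Fatima, setting = on Saturday with a different agent. 0.

5, 0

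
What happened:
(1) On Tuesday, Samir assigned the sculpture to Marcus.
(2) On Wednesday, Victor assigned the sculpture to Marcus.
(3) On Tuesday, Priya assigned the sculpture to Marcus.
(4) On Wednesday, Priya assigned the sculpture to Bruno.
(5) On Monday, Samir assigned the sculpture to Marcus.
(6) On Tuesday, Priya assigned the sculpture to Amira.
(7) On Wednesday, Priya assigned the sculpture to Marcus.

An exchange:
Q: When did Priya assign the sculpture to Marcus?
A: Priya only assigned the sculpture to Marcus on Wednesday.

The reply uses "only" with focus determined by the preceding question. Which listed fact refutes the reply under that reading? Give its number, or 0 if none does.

The question "When did ...?" targets the setting, so in the reply the focus falls on "on Wednesday".
So "only" ranges over settings; the rest (Priya as agent and the sculpture as thing and Marcus as recipient) is presupposed.
Fact (3) shares the background with a different setting (on Tuesday) — counterexample.
(Fact (4) would refute a reading with focus on the recipient — but that is not what the question asks.)

3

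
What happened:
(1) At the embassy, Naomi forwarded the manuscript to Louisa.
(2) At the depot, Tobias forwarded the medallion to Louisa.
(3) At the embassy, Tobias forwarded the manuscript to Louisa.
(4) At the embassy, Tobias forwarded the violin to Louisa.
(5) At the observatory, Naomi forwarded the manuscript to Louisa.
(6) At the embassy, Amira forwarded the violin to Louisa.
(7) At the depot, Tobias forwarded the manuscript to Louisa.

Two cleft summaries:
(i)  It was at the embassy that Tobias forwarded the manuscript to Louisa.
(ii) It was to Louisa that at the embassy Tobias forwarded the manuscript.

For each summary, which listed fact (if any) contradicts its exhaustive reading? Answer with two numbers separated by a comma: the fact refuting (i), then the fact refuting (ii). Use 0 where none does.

(i): focus "at the embassy". Looking for agent = Tobias, thing = the manuscript, recipient = Louisa with some other setting — fact (7) has at the depot there. Refuted.
(ii): focus "Louisa". No fact shares agent = Tobias, thing = the manuscript, setting = at the embassy with a different recipient. 0.

7, 0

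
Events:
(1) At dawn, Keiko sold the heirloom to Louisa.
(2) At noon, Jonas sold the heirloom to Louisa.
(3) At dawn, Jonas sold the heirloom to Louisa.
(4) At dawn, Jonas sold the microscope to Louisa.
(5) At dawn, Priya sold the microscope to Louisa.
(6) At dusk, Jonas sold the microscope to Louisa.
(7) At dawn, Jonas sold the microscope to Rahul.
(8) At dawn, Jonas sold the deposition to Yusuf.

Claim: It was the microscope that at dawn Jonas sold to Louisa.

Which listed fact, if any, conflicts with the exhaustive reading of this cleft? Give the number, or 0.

Focus of the cleft: "the microscope" (the thing). Presupposed background: agent = Jonas, recipient = Louisa, setting = at dawn.
Exhaustivity: the microscope is the only thing satisfying that background.
But fact (3) also has agent = Jonas, recipient = Louisa, setting = at dawn, with thing = the heirloom — so the exhaustive reading fails.

3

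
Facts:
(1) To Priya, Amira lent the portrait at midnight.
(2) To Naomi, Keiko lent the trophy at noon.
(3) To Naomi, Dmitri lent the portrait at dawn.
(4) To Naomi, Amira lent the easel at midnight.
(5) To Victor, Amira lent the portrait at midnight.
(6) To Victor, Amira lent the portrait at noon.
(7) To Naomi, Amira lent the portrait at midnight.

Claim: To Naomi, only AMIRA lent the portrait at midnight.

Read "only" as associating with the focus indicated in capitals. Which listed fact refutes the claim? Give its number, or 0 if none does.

Focus (in capitals) is "Amira" — the agent. "Only" excludes alternative agents while holding fixed thing = the portrait, recipient = Naomi, setting = at midnight.
Every other fact changes something in the background, not just the agent. Nothing refutes the claim.

0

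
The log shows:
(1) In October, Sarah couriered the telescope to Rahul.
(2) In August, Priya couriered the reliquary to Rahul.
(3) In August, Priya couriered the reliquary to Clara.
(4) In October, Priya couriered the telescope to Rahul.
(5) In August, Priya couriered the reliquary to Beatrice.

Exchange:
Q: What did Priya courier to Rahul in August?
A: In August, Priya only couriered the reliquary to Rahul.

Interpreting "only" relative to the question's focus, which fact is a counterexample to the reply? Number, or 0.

Answering "What did ...?" puts focus on the thing — here, "the reliquary".
So "only" ranges over things; the rest (Priya as agent and Rahul as recipient and in August as setting) is presupposed.
No listed fact shares that background with another thing. Nothing contradicts the reply.
(Fact (3) would refute a reading with focus on the recipient — but that is not what the question asks.)

0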